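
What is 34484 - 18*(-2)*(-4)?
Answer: 34340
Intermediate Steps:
34484 - 18*(-2)*(-4) = 34484 - (-36)*(-4) = 34484 - 1*144 = 34484 - 144 = 34340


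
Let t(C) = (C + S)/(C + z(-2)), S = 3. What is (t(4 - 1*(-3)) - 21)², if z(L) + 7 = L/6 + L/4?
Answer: 1089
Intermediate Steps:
z(L) = -7 + 5*L/12 (z(L) = -7 + (L/6 + L/4) = -7 + 5*L/12)
t(C) = (3 + C)/(-47/6 + C) (t(C) = (C + 3)/(C + (-7 + (5/12)*(-2))) = (3 + C)/(C + (-7 - ⅚)) = (3 + C)/(C - 47/6) = (3 + C)/(-47/6 + C))
(t(4 - 1*(-3)) - 21)² = (6*(3 + (4 - 1*(-3)))/(-47 + 6*(4 - 1*(-3))) - 21)² = (6*(3 + (4 + 3))/(-47 + 6*(4 + 3)) - 21)² = (6*(3 + 7)/(-47 + 6*7) - 21)² = (6*10/(-47 + 42) - 21)² = (6*10/(-5) - 21)² = (6*(-⅕)*10 - 21)² = (-12 - 21)² = (-33)² = 1089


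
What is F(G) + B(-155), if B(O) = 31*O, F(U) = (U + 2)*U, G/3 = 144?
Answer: 182683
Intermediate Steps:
G = 432 (G = 3*144 = 432)
F(U) = U*(2 + U) (F(U) = (2 + U)*U = U*(2 + U))
F(G) + B(-155) = 432*(2 + 432) + 31*(-155) = 432*434 - 4805 = 187488 - 4805 = 182683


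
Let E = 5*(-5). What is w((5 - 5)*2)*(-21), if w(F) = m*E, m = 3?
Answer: 1575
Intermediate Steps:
E = -25
w(F) = -75 (w(F) = 3*(-25) = -75)
w((5 - 5)*2)*(-21) = -75*(-21) = 1575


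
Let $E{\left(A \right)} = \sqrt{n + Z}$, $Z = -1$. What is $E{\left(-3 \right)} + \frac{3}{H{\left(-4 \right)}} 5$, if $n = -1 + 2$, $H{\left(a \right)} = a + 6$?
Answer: $\frac{15}{2} \approx 7.5$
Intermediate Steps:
$H{\left(a \right)} = 6 + a$
$n = 1$
$E{\left(A \right)} = 0$ ($E{\left(A \right)} = \sqrt{1 - 1} = \sqrt{0} = 0$)
$E{\left(-3 \right)} + \frac{3}{H{\left(-4 \right)}} 5 = 0 + \frac{3}{6 - 4} \cdot 5 = 0 + \frac{3}{2} \cdot 5 = 0 + \frac{15}{2} = \frac{15}{2}$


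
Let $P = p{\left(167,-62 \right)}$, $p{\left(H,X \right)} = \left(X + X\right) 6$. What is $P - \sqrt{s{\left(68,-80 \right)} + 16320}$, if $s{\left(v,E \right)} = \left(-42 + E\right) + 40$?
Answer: $-744 - \sqrt{16238} \approx -871.43$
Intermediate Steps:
$p{\left(H,X \right)} = 12 X$ ($p{\left(H,X \right)} = 2 X 6 = 12 X$)
$s{\left(v,E \right)} = -2 + E$
$P = -744$ ($P = 12 \left(-62\right) = -744$)
$P - \sqrt{s{\left(68,-80 \right)} + 16320} = -744 - \sqrt{\left(-2 - 80\right) + 16320} = -744 - \sqrt{-82 + 16320} = -744 - \sqrt{16238}$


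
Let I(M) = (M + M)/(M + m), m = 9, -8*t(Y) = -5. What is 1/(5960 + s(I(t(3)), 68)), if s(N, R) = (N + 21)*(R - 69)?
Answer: 77/457293 ≈ 0.00016838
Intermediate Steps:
t(Y) = 5/8 (t(Y) = -⅛*(-5) = 5/8)
I(M) = 2*M/(9 + M) (I(M) = (M + M)/(M + 9) = (2*M)/(9 + M) = 2*M/(9 + M))
s(N, R) = (-69 + R)*(21 + N) (s(N, R) = (21 + N)*(-69 + R) = (-69 + R)*(21 + N))
1/(5960 + s(I(t(3)), 68)) = 1/(5960 + (-1449 - 138*5/(8*(9 + 5/8)) + 21*68 + (2*(5/8)/(9 + 5/8))*68)) = 1/(5960 + (-1449 - 138*5/(8*77/8) + 1428 + (2*(5/8)/(77/8))*68)) = 1/(5960 + (-1449 - 138*5*8/(8*77) + 1428 + (2*(5/8)*(8/77))*68)) = 1/(5960 + (-1449 - 69*10/77 + 1428 + (10/77)*68)) = 1/(5960 + (-1449 - 690/77 + 1428 + 680/77)) = 1/(5960 - 1627/77) = 1/(457293/77) = 77/457293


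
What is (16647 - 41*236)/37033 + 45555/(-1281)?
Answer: -559369488/15813091 ≈ -35.374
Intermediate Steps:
(16647 - 41*236)/37033 + 45555/(-1281) = (16647 - 1*9676)*(1/37033) + 45555*(-1/1281) = (16647 - 9676)*(1/37033) - 15185/427 = 6971*(1/37033) - 15185/427 = 6971/37033 - 15185/427 = -559369488/15813091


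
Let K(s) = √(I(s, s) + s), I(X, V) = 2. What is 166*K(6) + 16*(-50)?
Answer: -800 + 332*√2 ≈ -330.48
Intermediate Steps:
K(s) = √(2 + s)
166*K(6) + 16*(-50) = 166*√(2 + 6) + 16*(-50) = 166*√8 - 800 = 166*(2*√2) - 800 = 332*√2 - 800 = -800 + 332*√2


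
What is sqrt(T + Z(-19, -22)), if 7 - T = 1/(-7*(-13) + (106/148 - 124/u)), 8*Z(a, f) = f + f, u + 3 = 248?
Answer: sqrt(16287209753646)/3307278 ≈ 1.2203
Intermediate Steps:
u = 245 (u = -3 + 248 = 245)
Z(a, f) = f/4 (Z(a, f) = (f + f)/8 = (2*f)/8 = f/4)
T = 11557343/1653639 (T = 7 - 1/(-7*(-13) + (106/148 - 124/245)) = 7 - 1/(91 + (106*(1/148) - 124*1/245)) = 7 - 1/(91 + (53/74 - 124/245)) = 7 - 1/(91 + 3809/18130) = 7 - 1/1653639/18130 = 7 - 1*18130/1653639 = 7 - 18130/1653639 = 11557343/1653639 ≈ 6.9890)
sqrt(T + Z(-19, -22)) = sqrt(11557343/1653639 + (1/4)*(-22)) = sqrt(11557343/1653639 - 11/2) = sqrt(4924657/3307278) = sqrt(16287209753646)/3307278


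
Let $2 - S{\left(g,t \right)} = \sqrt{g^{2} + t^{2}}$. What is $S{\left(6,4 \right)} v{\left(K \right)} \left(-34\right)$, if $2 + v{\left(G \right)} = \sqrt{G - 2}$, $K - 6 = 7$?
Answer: $68 \left(1 - \sqrt{13}\right) \left(2 - \sqrt{11}\right) \approx 233.28$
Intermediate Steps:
$K = 13$ ($K = 6 + 7 = 13$)
$S{\left(g,t \right)} = 2 - \sqrt{g^{2} + t^{2}}$
$v{\left(G \right)} = -2 + \sqrt{-2 + G}$ ($v{\left(G \right)} = -2 + \sqrt{G - 2} = -2 + \sqrt{-2 + G}$)
$S{\left(6,4 \right)} v{\left(K \right)} \left(-34\right) = \left(2 - \sqrt{6^{2} + 4^{2}}\right) \left(-2 + \sqrt{-2 + 13}\right) \left(-34\right) = \left(2 - \sqrt{36 + 16}\right) \left(-2 + \sqrt{11}\right) \left(-34\right) = \left(2 - \sqrt{52}\right) \left(-2 + \sqrt{11}\right) \left(-34\right) = \left(2 - 2 \sqrt{13}\right) \left(-2 + \sqrt{11}\right) \left(-34\right) = \left(-2 + \sqrt{11}\right) \left(2 - 2 \sqrt{13}\right) \left(-34\right) = - 34 \left(-2 + \sqrt{11}\right) \left(2 - 2 \sqrt{13}\right)$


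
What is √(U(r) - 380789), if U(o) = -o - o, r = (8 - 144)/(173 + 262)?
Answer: I*√72054680205/435 ≈ 617.08*I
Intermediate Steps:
r = -136/435 ≈ -0.31264
U(o) = -2*o
√(U(r) - 380789) = √(-2*(-136/435) - 380789) = √(272/435 - 380789) = √(-165642943/435) = I*√72054680205/435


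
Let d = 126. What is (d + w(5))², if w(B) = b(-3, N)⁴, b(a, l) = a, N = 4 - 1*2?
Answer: 42849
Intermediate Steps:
N = 2 (N = 4 - 2 = 2)
w(B) = 81 (w(B) = (-3)⁴ = 81)
(d + w(5))² = (126 + 81)² = 207² = 42849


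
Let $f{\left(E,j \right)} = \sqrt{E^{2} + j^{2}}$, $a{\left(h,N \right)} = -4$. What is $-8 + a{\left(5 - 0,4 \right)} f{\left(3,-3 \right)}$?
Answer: $-8 - 12 \sqrt{2} \approx -24.971$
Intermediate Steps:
$-8 + a{\left(5 - 0,4 \right)} f{\left(3,-3 \right)} = -8 - 4 \sqrt{3^{2} + \left(-3\right)^{2}} = -8 - 4 \sqrt{9 + 9} = -8 - 4 \sqrt{18} = -8 - 4 \cdot 3 \sqrt{2} = -8 - 12 \sqrt{2}$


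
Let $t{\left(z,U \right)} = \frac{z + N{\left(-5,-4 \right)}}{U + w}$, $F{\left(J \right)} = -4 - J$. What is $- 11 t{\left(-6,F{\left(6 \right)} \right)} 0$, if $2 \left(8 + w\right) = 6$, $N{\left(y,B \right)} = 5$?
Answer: $0$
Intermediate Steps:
$w = -5$ ($w = -8 + \frac{1}{2} \cdot 6 = -8 + 3 = -5$)
$t{\left(z,U \right)} = \frac{5 + z}{-5 + U}$ ($t{\left(z,U \right)} = \frac{z + 5}{U - 5} = \frac{5 + z}{-5 + U}$)
$- 11 t{\left(-6,F{\left(6 \right)} \right)} 0 = - 11 \frac{5 - 6}{-5 - 10} \cdot 0 = - 11 \frac{1}{-5 - 10} \left(-1\right) 0 = - 11 \frac{1}{-15} \left(-1\right) 0 = - 11 \left(\left(- \frac{1}{15}\right) \left(-1\right)\right) 0 = \left(-11\right) \frac{1}{15} \cdot 0 = \left(- \frac{11}{15}\right) 0 = 0$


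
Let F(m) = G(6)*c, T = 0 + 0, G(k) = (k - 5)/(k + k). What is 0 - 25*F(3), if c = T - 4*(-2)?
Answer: -50/3 ≈ -16.667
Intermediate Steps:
G(k) = (-5 + k)/(2*k) (G(k) = (-5 + k)/((2*k)) = (-5 + k)*(1/(2*k)) = (-5 + k)/(2*k))
T = 0
c = 8 (c = 0 - 4*(-2) = 0 + 8 = 8)
F(m) = ⅔ (F(m) = ((½)*(-5 + 6)/6)*8 = ((½)*(⅙)*1)*8 = (1/12)*8 = ⅔)
0 - 25*F(3) = 0 - 25*⅔ = 0 - 50/3 = -50/3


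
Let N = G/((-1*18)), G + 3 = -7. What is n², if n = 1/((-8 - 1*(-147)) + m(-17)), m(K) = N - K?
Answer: 81/1985281 ≈ 4.0800e-5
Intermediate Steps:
G = -10 (G = -3 - 7 = -10)
N = 5/9 (N = -10/((-1*18)) = -10/(-18) = -10*(-1/18) = 5/9 ≈ 0.55556)
m(K) = 5/9 - K
n = 9/1409 (n = 1/((-8 - 1*(-147)) + (5/9 - 1*(-17))) = 1/((-8 + 147) + (5/9 + 17)) = 1/(139 + 158/9) = 1/(1409/9) = 9/1409 ≈ 0.0063875)
n² = (9/1409)² = 81/1985281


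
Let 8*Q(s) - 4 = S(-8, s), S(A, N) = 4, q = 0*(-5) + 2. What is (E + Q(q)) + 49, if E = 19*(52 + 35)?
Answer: 1703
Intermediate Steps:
q = 2 (q = 0 + 2 = 2)
E = 1653 (E = 19*87 = 1653)
Q(s) = 1 (Q(s) = ½ + (⅛)*4 = ½ + ½ = 1)
(E + Q(q)) + 49 = (1653 + 1) + 49 = 1654 + 49 = 1703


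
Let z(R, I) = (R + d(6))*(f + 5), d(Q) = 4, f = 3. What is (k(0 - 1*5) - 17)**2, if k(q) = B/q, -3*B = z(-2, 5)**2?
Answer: 1/225 ≈ 0.0044444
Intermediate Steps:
z(R, I) = 32 + 8*R (z(R, I) = (R + 4)*(3 + 5) = (4 + R)*8 = 32 + 8*R)
B = -256/3 (B = -(32 + 8*(-2))**2/3 = -(32 - 16)**2/3 = -1/3*16**2 = -1/3*256 = -256/3 ≈ -85.333)
k(q) = -256/(3*q)
(k(0 - 1*5) - 17)**2 = (-256/(3*(0 - 1*5)) - 17)**2 = (-256/(3*(0 - 5)) - 17)**2 = (-256/3/(-5) - 17)**2 = (-256/3*(-1/5) - 17)**2 = (256/15 - 17)**2 = (1/15)**2 = 1/225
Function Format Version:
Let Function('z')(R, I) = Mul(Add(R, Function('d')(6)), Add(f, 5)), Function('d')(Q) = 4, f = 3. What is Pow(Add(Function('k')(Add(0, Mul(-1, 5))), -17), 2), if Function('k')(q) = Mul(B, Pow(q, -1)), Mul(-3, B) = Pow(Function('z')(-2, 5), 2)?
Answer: Rational(1, 225) ≈ 0.0044444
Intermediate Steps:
Function('z')(R, I) = Add(32, Mul(8, R)) (Function('z')(R, I) = Mul(Add(R, 4), Add(3, 5)) = Mul(Add(4, R), 8) = Add(32, Mul(8, R)))
B = Rational(-256, 3) (B = Mul(Rational(-1, 3), Pow(Add(32, Mul(8, -2)), 2)) = Mul(Rational(-1, 3), Pow(Add(32, -16), 2)) = Mul(Rational(-1, 3), Pow(16, 2)) = Mul(Rational(-1, 3), 256) = Rational(-256, 3) ≈ -85.333)
Function('k')(q) = Mul(Rational(-256, 3), Pow(q, -1))
Pow(Add(Function('k')(Add(0, Mul(-1, 5))), -17), 2) = Pow(Add(Mul(Rational(-256, 3), Pow(Add(0, Mul(-1, 5)), -1)), -17), 2) = Pow(Add(Mul(Rational(-256, 3), Pow(Add(0, -5), -1)), -17), 2) = Pow(Add(Mul(Rational(-256, 3), Pow(-5, -1)), -17), 2) = Pow(Add(Mul(Rational(-256, 3), Rational(-1, 5)), -17), 2) = Pow(Add(Rational(256, 15), -17), 2) = Pow(Rational(1, 15), 2) = Rational(1, 225)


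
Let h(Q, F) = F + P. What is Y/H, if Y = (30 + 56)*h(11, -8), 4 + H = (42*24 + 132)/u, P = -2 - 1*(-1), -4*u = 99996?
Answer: 74997/392 ≈ 191.32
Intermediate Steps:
u = -24999 (u = -¼*99996 = -24999)
P = -1 (P = -2 + 1 = -1)
h(Q, F) = -1 + F (h(Q, F) = F - 1 = -1 + F)
H = -33712/8333 (H = -4 + (42*24 + 132)/(-24999) = -4 + (1008 + 132)*(-1/24999) = -4 + 1140*(-1/24999) = -4 - 380/8333 = -33712/8333 ≈ -4.0456)
Y = -774 (Y = (30 + 56)*(-1 - 8) = 86*(-9) = -774)
Y/H = -774/(-33712/8333) = -774*(-8333/33712) = 74997/392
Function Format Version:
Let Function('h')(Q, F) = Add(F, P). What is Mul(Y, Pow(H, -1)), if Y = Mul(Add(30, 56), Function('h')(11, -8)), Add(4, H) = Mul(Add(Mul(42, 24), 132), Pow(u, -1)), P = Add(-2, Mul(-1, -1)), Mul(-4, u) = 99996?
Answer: Rational(74997, 392) ≈ 191.32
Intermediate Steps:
u = -24999 (u = Mul(Rational(-1, 4), 99996) = -24999)
P = -1 (P = Add(-2, 1) = -1)
Function('h')(Q, F) = Add(-1, F) (Function('h')(Q, F) = Add(F, -1) = Add(-1, F))
H = Rational(-33712, 8333) (H = Add(-4, Mul(Add(Mul(42, 24), 132), Pow(-24999, -1))) = Add(-4, Mul(Add(1008, 132), Rational(-1, 24999))) = Add(-4, Mul(1140, Rational(-1, 24999))) = Add(-4, Rational(-380, 8333)) = Rational(-33712, 8333) ≈ -4.0456)
Y = -774 (Y = Mul(Add(30, 56), Add(-1, -8)) = Mul(86, -9) = -774)
Mul(Y, Pow(H, -1)) = Mul(-774, Pow(Rational(-33712, 8333), -1)) = Mul(-774, Rational(-8333, 33712)) = Rational(74997, 392)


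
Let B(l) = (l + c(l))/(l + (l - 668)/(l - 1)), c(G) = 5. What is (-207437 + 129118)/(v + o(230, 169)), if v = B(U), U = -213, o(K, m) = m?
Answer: -3500937619/7598981 ≈ -460.71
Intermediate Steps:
B(l) = (5 + l)/(l + (-668 + l)/(-1 + l)) (B(l) = (l + 5)/(l + (l - 668)/(l - 1)) = (5 + l)/(l + (-668 + l)/(-1 + l)))
v = 44512/44701 (v = (-5 + (-213)² + 4*(-213))/(-668 + (-213)²) = (-5 + 45369 - 852)/(-668 + 45369) = 44512/44701 ≈ 0.99577)
(-207437 + 129118)/(v + o(230, 169)) = (-207437 + 129118)/(44512/44701 + 169) = -78319/7598981/44701 = -78319*44701/7598981 = -3500937619/7598981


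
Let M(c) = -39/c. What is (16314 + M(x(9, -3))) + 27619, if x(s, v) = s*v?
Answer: 395410/9 ≈ 43934.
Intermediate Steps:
(16314 + M(x(9, -3))) + 27619 = (16314 - 39/(9*(-3))) + 27619 = (16314 - 39/(-27)) + 27619 = (16314 - 39*(-1/27)) + 27619 = (16314 + 13/9) + 27619 = 146839/9 + 27619 = 395410/9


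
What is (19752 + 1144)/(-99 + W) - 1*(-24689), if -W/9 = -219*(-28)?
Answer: 1364959847/55287 ≈ 24689.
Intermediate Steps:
W = -55188 (W = -(-1971)*(-28) = -9*6132 = -55188)
(19752 + 1144)/(-99 + W) - 1*(-24689) = (19752 + 1144)/(-99 - 55188) - 1*(-24689) = 20896/(-55287) + 24689 = 20896*(-1/55287) + 24689 = -20896/55287 + 24689 = 1364959847/55287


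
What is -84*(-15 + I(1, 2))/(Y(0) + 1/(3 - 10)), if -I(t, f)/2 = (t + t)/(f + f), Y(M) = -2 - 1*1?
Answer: -4704/11 ≈ -427.64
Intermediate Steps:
Y(M) = -3 (Y(M) = -2 - 1 = -3)
I(t, f) = -2*t/f (I(t, f) = -2*(t + t)/(f + f) = -2*2*t/(2*f) = -2*2*t*1/(2*f) = -2*t/f)
-84*(-15 + I(1, 2))/(Y(0) + 1/(3 - 10)) = -84*(-15 - 2*1/2)/(-3 + 1/(3 - 10)) = -84*(-15 - 2*1*½)/(-3 + 1/(-7)) = -84*(-15 - 1)/(-3 - ⅐) = -(-1344)/(-22/7) = -(-1344)*(-7)/22 = -84*56/11 = -4704/11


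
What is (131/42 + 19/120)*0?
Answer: 0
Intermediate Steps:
(131/42 + 19/120)*0 = (2753/840)*0 = 0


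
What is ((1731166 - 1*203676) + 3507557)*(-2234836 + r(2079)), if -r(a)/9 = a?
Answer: -11346715061709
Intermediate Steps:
r(a) = -9*a
((1731166 - 1*203676) + 3507557)*(-2234836 + r(2079)) = ((1731166 - 1*203676) + 3507557)*(-2234836 - 9*2079) = ((1731166 - 203676) + 3507557)*(-2234836 - 18711) = (1527490 + 3507557)*(-2253547) = 5035047*(-2253547) = -11346715061709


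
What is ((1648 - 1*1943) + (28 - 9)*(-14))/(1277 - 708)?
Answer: -561/569 ≈ -0.98594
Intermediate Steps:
((1648 - 1*1943) + (28 - 9)*(-14))/(1277 - 708) = ((1648 - 1943) + 19*(-14))/569 = (-295 - 266)*(1/569) = -561*1/569 = -561/569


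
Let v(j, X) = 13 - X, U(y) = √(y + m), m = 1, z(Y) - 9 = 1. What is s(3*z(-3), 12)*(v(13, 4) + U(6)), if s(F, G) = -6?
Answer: -54 - 6*√7 ≈ -69.875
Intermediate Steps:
z(Y) = 10 (z(Y) = 9 + 1 = 10)
U(y) = √(1 + y) (U(y) = √(y + 1) = √(1 + y))
s(3*z(-3), 12)*(v(13, 4) + U(6)) = -6*((13 - 1*4) + √(1 + 6)) = -6*((13 - 4) + √7) = -6*(9 + √7) = -54 - 6*√7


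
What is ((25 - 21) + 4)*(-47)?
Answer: -376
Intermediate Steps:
((25 - 21) + 4)*(-47) = (4 + 4)*(-47) = 8*(-47) = -376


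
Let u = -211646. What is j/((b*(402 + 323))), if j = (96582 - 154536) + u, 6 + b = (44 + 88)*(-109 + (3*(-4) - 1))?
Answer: 5392/233595 ≈ 0.023083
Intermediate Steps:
b = -16110 (b = -6 + (44 + 88)*(-109 + (3*(-4) - 1)) = -6 + 132*(-109 + (-12 - 1)) = -6 + 132*(-109 - 13) = -6 + 132*(-122) = -6 - 16104 = -16110)
j = -269600 (j = (96582 - 154536) - 211646 = -57954 - 211646 = -269600)
j/((b*(402 + 323))) = -269600*(-1/(16110*(402 + 323))) = -269600/((-16110*725)) = -269600/(-11679750) = -269600*(-1/11679750) = 5392/233595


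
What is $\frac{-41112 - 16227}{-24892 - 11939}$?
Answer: $\frac{19113}{12277} \approx 1.5568$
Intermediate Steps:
$\frac{-41112 - 16227}{-24892 - 11939} = - \frac{57339}{-36831} = \left(-57339\right) \left(- \frac{1}{36831}\right) = \frac{19113}{12277}$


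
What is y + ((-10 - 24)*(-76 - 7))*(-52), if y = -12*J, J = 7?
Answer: -146828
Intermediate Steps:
y = -84 (y = -12*7 = -84)
y + ((-10 - 24)*(-76 - 7))*(-52) = -84 + ((-10 - 24)*(-76 - 7))*(-52) = -84 - 34*(-83)*(-52) = -84 + 2822*(-52) = -84 - 146744 = -146828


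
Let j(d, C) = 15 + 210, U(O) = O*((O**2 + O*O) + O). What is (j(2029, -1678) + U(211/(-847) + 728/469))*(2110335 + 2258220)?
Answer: 184525879561250298727680/182757260357749 ≈ 1.0097e+9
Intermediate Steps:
U(O) = O*(O + 2*O**2) (U(O) = O*((O**2 + O**2) + O) = O*(2*O**2 + O) = O*(O + 2*O**2))
j(d, C) = 225
(j(2029, -1678) + U(211/(-847) + 728/469))*(2110335 + 2258220) = (225 + (211/(-847) + 728/469)**2*(1 + 2*(211/(-847) + 728/469)))*(2110335 + 2258220) = (225 + (211*(-1/847) + 728*(1/469))**2*(1 + 2*(211*(-1/847) + 728*(1/469))))*4368555 = (225 + (-211/847 + 104/67)**2*(1 + 2*(-211/847 + 104/67)))*4368555 = (225 + (73951/56749)**2*(1 + 2*(73951/56749)))*4368555 = (225 + 5468750401*(1 + 147902/56749)/3220449001)*4368555 = (225 + (5468750401/3220449001)*(204651/56749))*4368555 = (225 + 1119185238315051/182757260357749)*4368555 = (42239568818808576/182757260357749)*4368555 = 184525879561250298727680/182757260357749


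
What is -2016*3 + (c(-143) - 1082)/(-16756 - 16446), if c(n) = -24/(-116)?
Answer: -2911666906/481429 ≈ -6048.0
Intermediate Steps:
c(n) = 6/29 (c(n) = -24*(-1/116) = 6/29)
-2016*3 + (c(-143) - 1082)/(-16756 - 16446) = -2016*3 + (6/29 - 1082)/(-16756 - 16446) = -6048 - 31372/29/(-33202) = -6048 - 31372/29*(-1/33202) = -6048 + 15686/481429 = -2911666906/481429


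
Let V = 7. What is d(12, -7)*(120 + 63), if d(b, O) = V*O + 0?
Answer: -8967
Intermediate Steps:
d(b, O) = 7*O (d(b, O) = 7*O + 0 = 7*O)
d(12, -7)*(120 + 63) = (7*(-7))*(120 + 63) = -49*183 = -8967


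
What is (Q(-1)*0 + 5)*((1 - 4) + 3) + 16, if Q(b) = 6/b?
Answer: 16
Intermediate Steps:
(Q(-1)*0 + 5)*((1 - 4) + 3) + 16 = ((6/(-1))*0 + 5)*((1 - 4) + 3) + 16 = ((6*(-1))*0 + 5)*(-3 + 3) + 16 = (-6*0 + 5)*0 + 16 = (0 + 5)*0 + 16 = 5*0 + 16 = 0 + 16 = 16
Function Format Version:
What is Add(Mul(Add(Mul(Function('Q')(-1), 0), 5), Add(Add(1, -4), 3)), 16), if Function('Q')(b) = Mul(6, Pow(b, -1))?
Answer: 16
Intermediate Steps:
Add(Mul(Add(Mul(Function('Q')(-1), 0), 5), Add(Add(1, -4), 3)), 16) = Add(Mul(Add(Mul(Mul(6, Pow(-1, -1)), 0), 5), Add(Add(1, -4), 3)), 16) = Add(Mul(Add(Mul(Mul(6, -1), 0), 5), Add(-3, 3)), 16) = Add(Mul(Add(Mul(-6, 0), 5), 0), 16) = Add(Mul(Add(0, 5), 0), 16) = Add(Mul(5, 0), 16) = Add(0, 16) = 16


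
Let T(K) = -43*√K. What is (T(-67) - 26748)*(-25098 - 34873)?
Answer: 1604104308 + 2578753*I*√67 ≈ 1.6041e+9 + 2.1108e+7*I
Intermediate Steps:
(T(-67) - 26748)*(-25098 - 34873) = (-43*I*√67 - 26748)*(-25098 - 34873) = (-43*I*√67 - 26748)*(-59971) = (-26748 - 43*I*√67)*(-59971) = 1604104308 + 2578753*I*√67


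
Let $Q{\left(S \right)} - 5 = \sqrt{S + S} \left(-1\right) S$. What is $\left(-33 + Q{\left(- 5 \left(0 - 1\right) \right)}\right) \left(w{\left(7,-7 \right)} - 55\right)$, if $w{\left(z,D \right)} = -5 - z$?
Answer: $1876 + 335 \sqrt{10} \approx 2935.4$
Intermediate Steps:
$Q{\left(S \right)} = 5 - \sqrt{2} S^{\frac{3}{2}}$ ($Q{\left(S \right)} = 5 + \sqrt{S + S} \left(-1\right) S = 5 + \sqrt{2 S} \left(-1\right) S = 5 + \sqrt{2} \sqrt{S} \left(-1\right) S = 5 + - \sqrt{2} \sqrt{S} S = 5 - \sqrt{2} S^{\frac{3}{2}}$)
$\left(-33 + Q{\left(- 5 \left(0 - 1\right) \right)}\right) \left(w{\left(7,-7 \right)} - 55\right) = \left(-33 + \left(5 - \sqrt{2} \left(- 5 \left(0 - 1\right)\right)^{\frac{3}{2}}\right)\right) \left(\left(-5 - 7\right) - 55\right) = \left(-33 + \left(5 - \sqrt{2} \left(\left(-5\right) \left(-1\right)\right)^{\frac{3}{2}}\right)\right) \left(\left(-5 - 7\right) - 55\right) = \left(-33 + \left(5 - \sqrt{2} \cdot 5^{\frac{3}{2}}\right)\right) \left(-12 - 55\right) = \left(-33 + \left(5 - \sqrt{2} \cdot 5 \sqrt{5}\right)\right) \left(-67\right) = \left(-33 + \left(5 - 5 \sqrt{10}\right)\right) \left(-67\right) = \left(-28 - 5 \sqrt{10}\right) \left(-67\right) = 1876 + 335 \sqrt{10}$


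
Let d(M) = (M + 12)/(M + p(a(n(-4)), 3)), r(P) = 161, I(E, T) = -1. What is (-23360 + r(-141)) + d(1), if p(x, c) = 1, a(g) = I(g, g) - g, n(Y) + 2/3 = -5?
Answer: -46385/2 ≈ -23193.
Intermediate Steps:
n(Y) = -17/3 (n(Y) = -⅔ - 5 = -17/3)
a(g) = -1 - g
d(M) = (12 + M)/(1 + M) (d(M) = (M + 12)/(M + 1) = (12 + M)/(1 + M))
(-23360 + r(-141)) + d(1) = (-23360 + 161) + (12 + 1)/(1 + 1) = -23199 + 13/2 = -46385/2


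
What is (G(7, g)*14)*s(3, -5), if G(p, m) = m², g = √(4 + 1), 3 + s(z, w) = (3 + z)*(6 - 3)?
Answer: 1050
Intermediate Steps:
s(z, w) = 6 + 3*z (s(z, w) = -3 + (3 + z)*(6 - 3) = -3 + (3 + z)*3 = -3 + (9 + 3*z) = 6 + 3*z)
g = √5 ≈ 2.2361
(G(7, g)*14)*s(3, -5) = ((√5)²*14)*(6 + 3*3) = (5*14)*(6 + 9) = 70*15 = 1050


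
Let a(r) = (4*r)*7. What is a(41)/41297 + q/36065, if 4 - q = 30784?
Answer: -245943808/297875261 ≈ -0.82566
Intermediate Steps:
q = -30780 (q = 4 - 1*30784 = 4 - 30784 = -30780)
a(r) = 28*r
a(41)/41297 + q/36065 = (28*41)/41297 - 30780/36065 = 1148*(1/41297) - 30780*1/36065 = 1148/41297 - 6156/7213 = -245943808/297875261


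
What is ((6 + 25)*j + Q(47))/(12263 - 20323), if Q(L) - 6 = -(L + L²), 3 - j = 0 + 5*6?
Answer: 3087/8060 ≈ 0.38300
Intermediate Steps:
j = -27 (j = 3 - (0 + 5*6) = 3 - (0 + 30) = 3 - 1*30 = 3 - 30 = -27)
Q(L) = 6 - L - L² (Q(L) = 6 - (L + L²) = 6 + (-L - L²) = 6 - L - L²)
((6 + 25)*j + Q(47))/(12263 - 20323) = ((6 + 25)*(-27) + (6 - 1*47 - 1*47²))/(12263 - 20323) = (31*(-27) + (6 - 47 - 1*2209))/(-8060) = (-837 + (6 - 47 - 2209))*(-1/8060) = (-837 - 2250)*(-1/8060) = -3087*(-1/8060) = 3087/8060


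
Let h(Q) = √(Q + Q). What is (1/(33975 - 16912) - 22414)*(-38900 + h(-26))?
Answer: 14877308150900/17063 - 764900162*I*√13/17063 ≈ 8.719e+8 - 1.6163e+5*I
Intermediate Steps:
h(Q) = √2*√Q (h(Q) = √(2*Q) = √2*√Q)
(1/(33975 - 16912) - 22414)*(-38900 + h(-26)) = (1/(33975 - 16912) - 22414)*(-38900 + √2*√(-26)) = (1/17063 - 22414)*(-38900 + √2*(I*√26)) = (1/17063 - 22414)*(-38900 + 2*I*√13) = -382450081*(-38900 + 2*I*√13)/17063 = 14877308150900/17063 - 764900162*I*√13/17063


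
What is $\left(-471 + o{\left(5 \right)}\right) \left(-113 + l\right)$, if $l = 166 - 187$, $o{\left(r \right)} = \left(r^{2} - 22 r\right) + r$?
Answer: $73834$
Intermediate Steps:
$o{\left(r \right)} = r^{2} - 21 r$
$l = -21$ ($l = 166 - 187 = -21$)
$\left(-471 + o{\left(5 \right)}\right) \left(-113 + l\right) = \left(-471 + 5 \left(-21 + 5\right)\right) \left(-113 - 21\right) = \left(-471 + 5 \left(-16\right)\right) \left(-134\right) = \left(-471 - 80\right) \left(-134\right) = \left(-551\right) \left(-134\right) = 73834$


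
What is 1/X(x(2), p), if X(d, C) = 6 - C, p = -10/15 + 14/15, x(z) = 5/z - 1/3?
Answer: 15/86 ≈ 0.17442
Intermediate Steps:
x(z) = -1/3 + 5/z (x(z) = 5/z - 1*1/3 = 5/z - 1/3 = -1/3 + 5/z)
p = 4/15 (p = -10*1/15 + 14*(1/15) = -2/3 + 14/15 = 4/15 ≈ 0.26667)
1/X(x(2), p) = 1/(6 - 1*4/15) = 1/(6 - 4/15) = 1/(86/15) = 15/86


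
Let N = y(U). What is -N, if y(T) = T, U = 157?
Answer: -157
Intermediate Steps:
N = 157
-N = -1*157 = -157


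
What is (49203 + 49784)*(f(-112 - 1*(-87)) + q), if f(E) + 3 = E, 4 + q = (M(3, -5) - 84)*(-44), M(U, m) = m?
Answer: 384465508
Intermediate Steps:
q = 3912 (q = -4 + (-5 - 84)*(-44) = -4 - 89*(-44) = -4 + 3916 = 3912)
f(E) = -3 + E
(49203 + 49784)*(f(-112 - 1*(-87)) + q) = (49203 + 49784)*((-3 + (-112 - 1*(-87))) + 3912) = 98987*((-3 + (-112 + 87)) + 3912) = 98987*((-3 - 25) + 3912) = 98987*(-28 + 3912) = 98987*3884 = 384465508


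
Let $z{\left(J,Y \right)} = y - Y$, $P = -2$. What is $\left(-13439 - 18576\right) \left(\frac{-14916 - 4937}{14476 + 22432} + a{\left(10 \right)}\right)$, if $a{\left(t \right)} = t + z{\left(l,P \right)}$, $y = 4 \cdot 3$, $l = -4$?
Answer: $- \frac{27723037085}{36908} \approx -7.5114 \cdot 10^{5}$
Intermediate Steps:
$y = 12$
$z{\left(J,Y \right)} = 12 - Y$
$a{\left(t \right)} = 14 + t$ ($a{\left(t \right)} = t + \left(12 - -2\right) = t + \left(12 + 2\right) = t + 14 = 14 + t$)
$\left(-13439 - 18576\right) \left(\frac{-14916 - 4937}{14476 + 22432} + a{\left(10 \right)}\right) = \left(-13439 - 18576\right) \left(\frac{-14916 - 4937}{14476 + 22432} + \left(14 + 10\right)\right) = - 32015 \left(- \frac{19853}{36908} + 24\right) = \left(-32015\right) \frac{865939}{36908} = - \frac{27723037085}{36908}$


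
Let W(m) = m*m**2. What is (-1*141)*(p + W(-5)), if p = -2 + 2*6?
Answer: 16215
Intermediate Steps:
W(m) = m**3
p = 10 (p = -2 + 12 = 10)
(-1*141)*(p + W(-5)) = (-1*141)*(10 + (-5)**3) = -141*(10 - 125) = -141*(-115) = 16215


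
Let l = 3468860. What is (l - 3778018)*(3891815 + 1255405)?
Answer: -1591304240760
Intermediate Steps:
(l - 3778018)*(3891815 + 1255405) = (3468860 - 3778018)*(3891815 + 1255405) = -309158*5147220 = -1591304240760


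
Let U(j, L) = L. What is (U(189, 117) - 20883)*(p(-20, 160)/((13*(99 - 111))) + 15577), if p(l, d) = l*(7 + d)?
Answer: -4210915636/13 ≈ -3.2392e+8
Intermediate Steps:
(U(189, 117) - 20883)*(p(-20, 160)/((13*(99 - 111))) + 15577) = (117 - 20883)*((-20*(7 + 160))/((13*(99 - 111))) + 15577) = -20766*((-20*167)/((13*(-12))) + 15577) = -20766*(-3340/(-156) + 15577) = -20766*(-3340*(-1/156) + 15577) = -20766*(835/39 + 15577) = -20766*608338/39 = -4210915636/13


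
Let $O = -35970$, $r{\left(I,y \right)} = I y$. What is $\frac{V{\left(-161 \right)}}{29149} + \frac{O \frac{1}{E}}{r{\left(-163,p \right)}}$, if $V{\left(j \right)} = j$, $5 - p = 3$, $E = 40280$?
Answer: $- \frac{106564655}{38276368072} \approx -0.0027841$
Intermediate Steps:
$p = 2$ ($p = 5 - 3 = 2$)
$\frac{V{\left(-161 \right)}}{29149} + \frac{O \frac{1}{E}}{r{\left(-163,p \right)}} = - \frac{161}{29149} + \frac{\left(-35970\right) \frac{1}{40280}}{\left(-163\right) 2} = \left(-161\right) \frac{1}{29149} + \frac{\left(-35970\right) \frac{1}{40280}}{-326} = - \frac{161}{29149} - - \frac{3597}{1313128} = - \frac{161}{29149} + \frac{3597}{1313128} = - \frac{106564655}{38276368072}$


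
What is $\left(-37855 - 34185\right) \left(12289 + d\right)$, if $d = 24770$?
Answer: $-2669730360$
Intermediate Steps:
$\left(-37855 - 34185\right) \left(12289 + d\right) = \left(-37855 - 34185\right) \left(12289 + 24770\right) = \left(-72040\right) 37059 = -2669730360$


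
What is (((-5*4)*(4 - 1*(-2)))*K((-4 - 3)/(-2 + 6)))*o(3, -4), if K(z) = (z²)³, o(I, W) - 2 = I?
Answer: -8823675/512 ≈ -17234.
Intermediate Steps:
o(I, W) = 2 + I
K(z) = z⁶
(((-5*4)*(4 - 1*(-2)))*K((-4 - 3)/(-2 + 6)))*o(3, -4) = (((-5*4)*(4 - 1*(-2)))*((-4 - 3)/(-2 + 6))⁶)*(2 + 3) = ((-20*(4 + 2))*(-7/4)⁶)*5 = ((-20*6)*(-7*¼)⁶)*5 = -120*(-7/4)⁶*5 = -120*117649/4096*5 = -1764735/512*5 = -8823675/512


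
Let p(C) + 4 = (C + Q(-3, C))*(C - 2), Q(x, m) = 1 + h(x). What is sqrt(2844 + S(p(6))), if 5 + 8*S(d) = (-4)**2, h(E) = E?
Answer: sqrt(45526)/4 ≈ 53.342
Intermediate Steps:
Q(x, m) = 1 + x
p(C) = -4 + (-2 + C)**2 (p(C) = -4 + (C + (1 - 3))*(C - 2) = -4 + (C - 2)*(-2 + C) = -4 + (-2 + C)*(-2 + C) = -4 + (-2 + C)**2)
S(d) = 11/8 (S(d) = -5/8 + (1/8)*(-4)**2 = -5/8 + (1/8)*16 = -5/8 + 2 = 11/8)
sqrt(2844 + S(p(6))) = sqrt(2844 + 11/8) = sqrt(22763/8) = sqrt(45526)/4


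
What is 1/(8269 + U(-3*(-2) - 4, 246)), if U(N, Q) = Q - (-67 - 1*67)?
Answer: 1/8649 ≈ 0.00011562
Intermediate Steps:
U(N, Q) = 134 + Q (U(N, Q) = Q - (-67 - 67) = Q - 1*(-134) = Q + 134 = 134 + Q)
1/(8269 + U(-3*(-2) - 4, 246)) = 1/(8269 + (134 + 246)) = 1/(8269 + 380) = 1/8649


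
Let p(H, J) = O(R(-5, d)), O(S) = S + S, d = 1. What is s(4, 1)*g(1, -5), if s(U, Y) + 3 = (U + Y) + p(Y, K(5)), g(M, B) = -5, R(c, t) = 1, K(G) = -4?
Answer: -20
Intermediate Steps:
O(S) = 2*S
p(H, J) = 2 (p(H, J) = 2*1 = 2)
s(U, Y) = -1 + U + Y (s(U, Y) = -3 + ((U + Y) + 2) = -3 + (2 + U + Y) = -1 + U + Y)
s(4, 1)*g(1, -5) = (-1 + 4 + 1)*(-5) = 4*(-5) = -20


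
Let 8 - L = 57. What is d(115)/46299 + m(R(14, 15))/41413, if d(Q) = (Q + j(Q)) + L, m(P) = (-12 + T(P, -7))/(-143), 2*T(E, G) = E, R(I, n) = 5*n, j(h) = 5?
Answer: 76233739/49851892662 ≈ 0.0015292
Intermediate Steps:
L = -49 (L = 8 - 1*57 = 8 - 57 = -49)
T(E, G) = E/2
m(P) = 12/143 - P/286 (m(P) = (-12 + P/2)/(-143) = (-12 + P/2)*(-1/143) = 12/143 - P/286)
d(Q) = -44 + Q (d(Q) = (Q + 5) - 49 = (5 + Q) - 49 = -44 + Q)
d(115)/46299 + m(R(14, 15))/41413 = (-44 + 115)/46299 + (12/143 - 5*15/286)/41413 = 71*(1/46299) + (12/143 - 1/286*75)*(1/41413) = 71/46299 + (12/143 - 75/286)*(1/41413) = 71/46299 - 51/286*1/41413 = 71/46299 - 51/11844118 = 76233739/49851892662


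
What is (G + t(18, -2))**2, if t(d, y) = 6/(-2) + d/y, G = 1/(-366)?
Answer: 19298449/133956 ≈ 144.07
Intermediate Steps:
G = -1/366 ≈ -0.0027322
t(d, y) = -3 + d/y (t(d, y) = 6*(-1/2) + d/y = -3 + d/y)
(G + t(18, -2))**2 = (-1/366 + (-3 + 18/(-2)))**2 = (-1/366 + (-3 + 18*(-1/2)))**2 = (-1/366 + (-3 - 9))**2 = (-1/366 - 12)**2 = (-4393/366)**2 = 19298449/133956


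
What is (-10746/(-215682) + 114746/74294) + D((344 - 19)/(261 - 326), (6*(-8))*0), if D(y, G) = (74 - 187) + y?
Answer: -155439221154/1335323209 ≈ -116.41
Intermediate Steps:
D(y, G) = -113 + y
(-10746/(-215682) + 114746/74294) + D((344 - 19)/(261 - 326), (6*(-8))*0) = (-10746/(-215682) + 114746/74294) + (-113 + (344 - 19)/(261 - 326)) = (-10746*(-1/215682) + 114746*(1/74294)) + (-113 + 325/(-65)) = (1791/35947 + 57373/37147) + (-113 + 325*(-1/65)) = 2128917508/1335323209 + (-113 - 5) = 2128917508/1335323209 - 118 = -155439221154/1335323209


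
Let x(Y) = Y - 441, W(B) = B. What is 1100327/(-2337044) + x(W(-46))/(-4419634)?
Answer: -2430952239945/5164439560948 ≈ -0.47071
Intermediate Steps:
x(Y) = -441 + Y
1100327/(-2337044) + x(W(-46))/(-4419634) = 1100327/(-2337044) + (-441 - 46)/(-4419634) = 1100327*(-1/2337044) - 487*(-1/4419634) = -1100327/2337044 + 487/4419634 = -2430952239945/5164439560948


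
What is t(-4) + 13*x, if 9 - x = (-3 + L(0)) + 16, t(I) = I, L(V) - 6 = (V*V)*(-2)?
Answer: -134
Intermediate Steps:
L(V) = 6 - 2*V² (L(V) = 6 + (V*V)*(-2) = 6 + V²*(-2) = 6 - 2*V²)
x = -10 (x = 9 - ((-3 + (6 - 2*0²)) + 16) = 9 - ((-3 + (6 - 2*0)) + 16) = 9 - ((-3 + (6 + 0)) + 16) = 9 - ((-3 + 6) + 16) = 9 - (3 + 16) = 9 - 1*19 = 9 - 19 = -10)
t(-4) + 13*x = -4 + 13*(-10) = -4 - 130 = -134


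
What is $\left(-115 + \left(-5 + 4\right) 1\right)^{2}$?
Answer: $13456$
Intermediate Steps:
$\left(-115 + \left(-5 + 4\right) 1\right)^{2} = \left(-115 - 1\right)^{2} = \left(-116\right)^{2} = 13456$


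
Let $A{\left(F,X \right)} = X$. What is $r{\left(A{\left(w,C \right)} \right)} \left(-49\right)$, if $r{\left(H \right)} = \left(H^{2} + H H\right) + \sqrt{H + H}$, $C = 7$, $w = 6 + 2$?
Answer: $-4802 - 49 \sqrt{14} \approx -4985.3$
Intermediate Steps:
$w = 8$
$r{\left(H \right)} = 2 H^{2} + \sqrt{2} \sqrt{H}$ ($r{\left(H \right)} = \left(H^{2} + H^{2}\right) + \sqrt{2 H} = 2 H^{2} + \sqrt{2} \sqrt{H}$)
$r{\left(A{\left(w,C \right)} \right)} \left(-49\right) = \left(2 \cdot 7^{2} + \sqrt{2} \sqrt{7}\right) \left(-49\right) = \left(2 \cdot 49 + \sqrt{14}\right) \left(-49\right) = \left(98 + \sqrt{14}\right) \left(-49\right) = -4802 - 49 \sqrt{14}$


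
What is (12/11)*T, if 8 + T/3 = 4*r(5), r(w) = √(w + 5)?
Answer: -288/11 + 144*√10/11 ≈ 15.215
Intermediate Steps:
r(w) = √(5 + w)
T = -24 + 12*√10 (T = -24 + 3*(4*√(5 + 5)) = -24 + 3*(4*√10) = -24 + 12*√10 ≈ 13.947)
(12/11)*T = (12/11)*(-24 + 12*√10) = (12*(1/11))*(-24 + 12*√10) = 12*(-24 + 12*√10)/11 = -288/11 + 144*√10/11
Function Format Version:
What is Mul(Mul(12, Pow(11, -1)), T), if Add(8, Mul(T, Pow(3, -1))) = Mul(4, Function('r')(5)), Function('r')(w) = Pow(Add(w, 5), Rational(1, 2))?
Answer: Add(Rational(-288, 11), Mul(Rational(144, 11), Pow(10, Rational(1, 2)))) ≈ 15.215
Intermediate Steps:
Function('r')(w) = Pow(Add(5, w), Rational(1, 2))
T = Add(-24, Mul(12, Pow(10, Rational(1, 2)))) (T = Add(-24, Mul(3, Mul(4, Pow(Add(5, 5), Rational(1, 2))))) = Add(-24, Mul(3, Mul(4, Pow(10, Rational(1, 2))))) = Add(-24, Mul(12, Pow(10, Rational(1, 2)))) ≈ 13.947)
Mul(Mul(12, Pow(11, -1)), T) = Mul(Mul(12, Pow(11, -1)), Add(-24, Mul(12, Pow(10, Rational(1, 2))))) = Mul(Mul(12, Rational(1, 11)), Add(-24, Mul(12, Pow(10, Rational(1, 2))))) = Mul(Rational(12, 11), Add(-24, Mul(12, Pow(10, Rational(1, 2))))) = Add(Rational(-288, 11), Mul(Rational(144, 11), Pow(10, Rational(1, 2))))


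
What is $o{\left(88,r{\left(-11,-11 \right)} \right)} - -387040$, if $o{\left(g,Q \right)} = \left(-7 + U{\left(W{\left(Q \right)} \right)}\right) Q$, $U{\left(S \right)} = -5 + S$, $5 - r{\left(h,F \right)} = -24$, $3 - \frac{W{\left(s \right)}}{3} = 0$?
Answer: $386953$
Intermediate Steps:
$W{\left(s \right)} = 9$ ($W{\left(s \right)} = 9 - 0 = 9 + 0 = 9$)
$r{\left(h,F \right)} = 29$ ($r{\left(h,F \right)} = 5 - -24 = 5 + 24 = 29$)
$o{\left(g,Q \right)} = - 3 Q$ ($o{\left(g,Q \right)} = \left(-7 + \left(-5 + 9\right)\right) Q = \left(-7 + 4\right) Q = - 3 Q$)
$o{\left(88,r{\left(-11,-11 \right)} \right)} - -387040 = \left(-3\right) 29 - -387040 = -87 + 387040 = 386953$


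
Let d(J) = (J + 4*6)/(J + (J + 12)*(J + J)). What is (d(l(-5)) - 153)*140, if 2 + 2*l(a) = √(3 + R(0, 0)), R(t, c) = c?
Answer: -5776330/263 - 70630*√3/263 ≈ -22428.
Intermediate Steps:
l(a) = -1 + √3/2 (l(a) = -1 + √(3 + 0)/2 = -1 + √3/2)
d(J) = (24 + J)/(J + 2*J*(12 + J)) (d(J) = (J + 24)/(J + (12 + J)*(2*J)) = (24 + J)/(J + 2*J*(12 + J)))
(d(l(-5)) - 153)*140 = ((24 + (-1 + √3/2))/((-1 + √3/2)*(25 + 2*(-1 + √3/2))) - 153)*140 = ((23 + √3/2)/((-1 + √3/2)*(25 + (-2 + √3))) - 153)*140 = ((23 + √3/2)/((-1 + √3/2)*(23 + √3)) - 153)*140 = (-153 + (23 + √3/2)/((-1 + √3/2)*(23 + √3)))*140 = -21420 + 140*(23 + √3/2)/((-1 + √3/2)*(23 + √3))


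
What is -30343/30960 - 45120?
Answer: -1396945543/30960 ≈ -45121.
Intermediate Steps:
-30343/30960 - 45120 = -1396945543/30960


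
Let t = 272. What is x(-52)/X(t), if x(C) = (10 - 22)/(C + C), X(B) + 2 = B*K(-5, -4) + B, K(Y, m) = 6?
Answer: 1/16484 ≈ 6.0665e-5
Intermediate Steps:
X(B) = -2 + 7*B (X(B) = -2 + (B*6 + B) = -2 + (6*B + B) = -2 + 7*B)
x(C) = -6/C (x(C) = -12*1/(2*C) = -6/C)
x(-52)/X(t) = (-6/(-52))/(-2 + 7*272) = (-6*(-1/52))/(-2 + 1904) = (3/26)/1902 = (3/26)*(1/1902) = 1/16484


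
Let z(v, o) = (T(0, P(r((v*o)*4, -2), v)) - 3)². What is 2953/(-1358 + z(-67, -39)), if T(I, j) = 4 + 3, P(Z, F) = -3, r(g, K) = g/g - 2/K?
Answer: -2953/1342 ≈ -2.2004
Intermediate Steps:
r(g, K) = 1 - 2/K
T(I, j) = 7
z(v, o) = 16 (z(v, o) = (7 - 3)² = 4² = 16)
2953/(-1358 + z(-67, -39)) = 2953/(-1358 + 16) = 2953/(-1342) = 2953*(-1/1342) = -2953/1342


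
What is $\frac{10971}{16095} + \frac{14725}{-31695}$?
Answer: $\frac{7381798}{34008735} \approx 0.21706$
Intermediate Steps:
$\frac{10971}{16095} + \frac{14725}{-31695} = 10971 \cdot \frac{1}{16095} + 14725 \left(- \frac{1}{31695}\right) = \frac{3657}{5365} - \frac{2945}{6339} = \frac{7381798}{34008735}$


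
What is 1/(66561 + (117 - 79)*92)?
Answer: 1/70057 ≈ 1.4274e-5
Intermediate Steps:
1/(66561 + (117 - 79)*92) = 1/(66561 + 38*92) = 1/(66561 + 3496) = 1/70057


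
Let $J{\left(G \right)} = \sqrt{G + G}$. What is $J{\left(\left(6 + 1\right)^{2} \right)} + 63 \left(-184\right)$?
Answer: $-11592 + 7 \sqrt{2} \approx -11582.0$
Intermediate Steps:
$J{\left(G \right)} = \sqrt{2} \sqrt{G}$ ($J{\left(G \right)} = \sqrt{2 G} = \sqrt{2} \sqrt{G}$)
$J{\left(\left(6 + 1\right)^{2} \right)} + 63 \left(-184\right) = \sqrt{2} \sqrt{\left(6 + 1\right)^{2}} + 63 \left(-184\right) = \sqrt{2} \sqrt{7^{2}} - 11592 = \sqrt{2} \sqrt{49} - 11592 = \sqrt{2} \cdot 7 - 11592 = 7 \sqrt{2} - 11592 = -11592 + 7 \sqrt{2}$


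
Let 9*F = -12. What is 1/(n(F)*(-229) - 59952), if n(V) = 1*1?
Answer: -1/60181 ≈ -1.6617e-5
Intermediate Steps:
F = -4/3 (F = (⅑)*(-12) = -4/3 ≈ -1.3333)
n(V) = 1
1/(n(F)*(-229) - 59952) = 1/(1*(-229) - 59952) = 1/(-229 - 59952) = 1/(-60181) = -1/60181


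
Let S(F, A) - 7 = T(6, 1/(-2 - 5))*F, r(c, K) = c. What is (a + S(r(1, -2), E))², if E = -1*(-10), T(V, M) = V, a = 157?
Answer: 28900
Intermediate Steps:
E = 10
S(F, A) = 7 + 6*F
(a + S(r(1, -2), E))² = (157 + (7 + 6*1))² = (157 + (7 + 6))² = (157 + 13)² = 170² = 28900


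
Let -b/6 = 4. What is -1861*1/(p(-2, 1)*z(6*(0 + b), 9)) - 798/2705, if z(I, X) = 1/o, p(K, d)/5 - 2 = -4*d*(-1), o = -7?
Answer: 7042819/16230 ≈ 433.94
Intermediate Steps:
b = -24 (b = -6*4 = -24)
p(K, d) = 10 + 20*d (p(K, d) = 10 + 5*(-4*d*(-1)) = 10 + 5*(4*d) = 10 + 20*d)
z(I, X) = -1/7 (z(I, X) = 1/(-7) = -1/7)
-1861*1/(p(-2, 1)*z(6*(0 + b), 9)) - 798/2705 = -1861*(-7/(10 + 20*1)) - 798/2705 = -1861*(-7/(10 + 20)) - 798*1/2705 = -1861/((-1/7*30)) - 798/2705 = -1861/(-30/7) - 798/2705 = -1861*(-7/30) - 798/2705 = 13027/30 - 798/2705 = 7042819/16230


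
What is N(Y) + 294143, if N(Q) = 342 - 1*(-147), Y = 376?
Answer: 294632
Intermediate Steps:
N(Q) = 489 (N(Q) = 342 + 147 = 489)
N(Y) + 294143 = 489 + 294143 = 294632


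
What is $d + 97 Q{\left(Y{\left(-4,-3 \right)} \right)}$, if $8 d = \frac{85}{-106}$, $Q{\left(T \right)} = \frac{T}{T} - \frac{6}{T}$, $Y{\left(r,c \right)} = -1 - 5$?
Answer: $\frac{164427}{848} \approx 193.9$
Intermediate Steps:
$Y{\left(r,c \right)} = -6$
$Q{\left(T \right)} = 1 - \frac{6}{T}$
$d = - \frac{85}{848}$ ($d = \frac{85 \frac{1}{-106}}{8} = \frac{85 \left(- \frac{1}{106}\right)}{8} = \frac{1}{8} \left(- \frac{85}{106}\right) = - \frac{85}{848} \approx -0.10024$)
$d + 97 Q{\left(Y{\left(-4,-3 \right)} \right)} = - \frac{85}{848} + 97 \frac{-6 - 6}{-6} = - \frac{85}{848} + 97 \left(\left(- \frac{1}{6}\right) \left(-12\right)\right) = - \frac{85}{848} + 97 \cdot 2 = - \frac{85}{848} + 194 = \frac{164427}{848}$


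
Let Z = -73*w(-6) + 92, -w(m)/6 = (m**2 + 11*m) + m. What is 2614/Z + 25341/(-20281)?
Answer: -225130025/158962478 ≈ -1.4162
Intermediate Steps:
w(m) = -72*m - 6*m**2 (w(m) = -6*((m**2 + 11*m) + m) = -6*(m**2 + 12*m) = -72*m - 6*m**2)
Z = -15676 (Z = -(-438)*(-6)*(12 - 6) + 92 = -(-438)*(-6)*6 + 92 = -73*216 + 92 = -15768 + 92 = -15676)
2614/Z + 25341/(-20281) = 2614/(-15676) + 25341/(-20281) = 2614*(-1/15676) + 25341*(-1/20281) = -1307/7838 - 25341/20281 = -225130025/158962478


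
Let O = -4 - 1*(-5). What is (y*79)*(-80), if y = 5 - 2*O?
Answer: -18960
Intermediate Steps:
O = 1 (O = -4 + 5 = 1)
y = 3 (y = 5 - 2*1 = 5 - 2 = 3)
(y*79)*(-80) = (3*79)*(-80) = 237*(-80) = -18960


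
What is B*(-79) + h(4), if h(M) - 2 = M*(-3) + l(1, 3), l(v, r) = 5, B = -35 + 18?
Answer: 1338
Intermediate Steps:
B = -17
h(M) = 7 - 3*M (h(M) = 2 + (M*(-3) + 5) = 2 + (-3*M + 5) = 2 + (5 - 3*M) = 7 - 3*M)
B*(-79) + h(4) = -17*(-79) + (7 - 3*4) = 1343 + (7 - 12) = 1343 - 5 = 1338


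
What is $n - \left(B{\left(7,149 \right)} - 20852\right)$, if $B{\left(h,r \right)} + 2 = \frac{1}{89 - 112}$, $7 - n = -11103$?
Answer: $\frac{735173}{23} \approx 31964.0$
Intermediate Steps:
$n = 11110$ ($n = 7 - -11103 = 7 + 11103 = 11110$)
$B{\left(h,r \right)} = - \frac{47}{23}$ ($B{\left(h,r \right)} = -2 + \frac{1}{89 - 112} = -2 + \frac{1}{-23} = -2 - \frac{1}{23} = - \frac{47}{23}$)
$n - \left(B{\left(7,149 \right)} - 20852\right) = 11110 - \left(- \frac{47}{23} - 20852\right) = 11110 - - \frac{479643}{23} = 11110 + \frac{479643}{23} = \frac{735173}{23}$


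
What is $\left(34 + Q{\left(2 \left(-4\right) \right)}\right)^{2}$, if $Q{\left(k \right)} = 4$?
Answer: $1444$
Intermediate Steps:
$\left(34 + Q{\left(2 \left(-4\right) \right)}\right)^{2} = \left(34 + 4\right)^{2} = 38^{2} = 1444$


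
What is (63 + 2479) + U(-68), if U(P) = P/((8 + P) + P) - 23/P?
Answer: 1383321/544 ≈ 2542.9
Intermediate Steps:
U(P) = -23/P + P/(8 + 2*P) (U(P) = P/(8 + 2*P) - 23/P = -23/P + P/(8 + 2*P))
(63 + 2479) + U(-68) = (63 + 2479) + (½)*(-184 + (-68)² - 46*(-68))/(-68*(4 - 68)) = 2542 + (½)*(-1/68)*(-184 + 4624 + 3128)/(-64) = 2542 + (½)*(-1/68)*(-1/64)*7568 = 2542 + 473/544 = 1383321/544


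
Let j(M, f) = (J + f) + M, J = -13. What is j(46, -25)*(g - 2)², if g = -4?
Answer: 288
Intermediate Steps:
j(M, f) = -13 + M + f (j(M, f) = (-13 + f) + M = -13 + M + f)
j(46, -25)*(g - 2)² = (-13 + 46 - 25)*(-4 - 2)² = 8*(-6)² = 8*36 = 288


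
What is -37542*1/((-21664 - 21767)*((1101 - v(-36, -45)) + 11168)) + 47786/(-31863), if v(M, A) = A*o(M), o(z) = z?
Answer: -7366557337796/4912177652499 ≈ -1.4997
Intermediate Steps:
v(M, A) = A*M
-37542*1/((-21664 - 21767)*((1101 - v(-36, -45)) + 11168)) + 47786/(-31863) = -37542*1/((-21664 - 21767)*((1101 - (-45)*(-36)) + 11168)) + 47786/(-31863) = -37542*(-1/(43431*((1101 - 1*1620) + 11168))) + 47786*(-1/31863) = -37542*(-1/(43431*((1101 - 1620) + 11168))) - 47786/31863 = -37542*(-1/(43431*(-519 + 11168))) - 47786/31863 = -37542/(10649*(-43431)) - 47786/31863 = -37542/(-462496719) - 47786/31863 = -37542*(-1/462496719) - 47786/31863 = 12514/154165573 - 47786/31863 = -7366557337796/4912177652499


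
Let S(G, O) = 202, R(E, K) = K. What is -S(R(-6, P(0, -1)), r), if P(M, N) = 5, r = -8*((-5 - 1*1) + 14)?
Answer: -202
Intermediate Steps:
r = -64 (r = -8*((-5 - 1) + 14) = -8*(-6 + 14) = -8*8 = -64)
-S(R(-6, P(0, -1)), r) = -1*202 = -202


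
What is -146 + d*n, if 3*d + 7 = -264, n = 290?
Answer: -79028/3 ≈ -26343.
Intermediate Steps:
d = -271/3 (d = -7/3 + (⅓)*(-264) = -7/3 - 88 = -271/3 ≈ -90.333)
-146 + d*n = -146 - 271/3*290 = -146 - 78590/3 = -79028/3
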